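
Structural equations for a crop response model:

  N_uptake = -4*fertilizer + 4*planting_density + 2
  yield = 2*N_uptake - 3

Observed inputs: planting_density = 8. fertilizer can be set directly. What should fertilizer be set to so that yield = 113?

fertilizer = -6

Substituting into the N_uptake equation gives N_uptake = -4*fertilizer + 34.
This gives yield = -8*fertilizer + 65.
Solve -8*fertilizer + 65 = 113: fertilizer = (113 - 65) / -8 = -6.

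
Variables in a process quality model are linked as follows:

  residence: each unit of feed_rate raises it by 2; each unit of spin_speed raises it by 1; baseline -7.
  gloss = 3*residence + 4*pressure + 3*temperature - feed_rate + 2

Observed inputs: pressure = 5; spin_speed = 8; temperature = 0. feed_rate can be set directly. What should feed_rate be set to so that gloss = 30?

feed_rate = 1

Substituting into the residence equation gives residence = 2*feed_rate + 1.
This gives gloss = 5*feed_rate + 25.
Solve 5*feed_rate + 25 = 30: feed_rate = (30 - 25) / 5 = 1.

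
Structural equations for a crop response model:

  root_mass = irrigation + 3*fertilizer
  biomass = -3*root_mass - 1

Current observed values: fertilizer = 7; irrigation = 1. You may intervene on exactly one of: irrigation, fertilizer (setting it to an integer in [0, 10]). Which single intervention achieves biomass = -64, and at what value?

Intervening on irrigation: with other inputs at their observed values, biomass = -3*irrigation - 64. Solving for -64 gives irrigation = 0, within [0, 10].
Intervening on fertilizer: biomass = -9*fertilizer - 4. Reaching -64 requires fertilizer = 20/3, not an integer.

set irrigation = 0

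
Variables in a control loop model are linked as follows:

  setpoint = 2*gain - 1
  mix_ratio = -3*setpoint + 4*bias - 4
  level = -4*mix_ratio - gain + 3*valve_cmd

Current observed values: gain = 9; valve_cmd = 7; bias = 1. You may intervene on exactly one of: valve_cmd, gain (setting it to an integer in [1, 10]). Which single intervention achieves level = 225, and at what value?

set valve_cmd = 10

Intervening on valve_cmd: with other inputs at their observed values, level = 3*valve_cmd + 195. Solving for 225 gives valve_cmd = 10, within [1, 10].
Intervening on gain: level = 23*gain + 9. Reaching 225 requires gain = 216/23, not an integer.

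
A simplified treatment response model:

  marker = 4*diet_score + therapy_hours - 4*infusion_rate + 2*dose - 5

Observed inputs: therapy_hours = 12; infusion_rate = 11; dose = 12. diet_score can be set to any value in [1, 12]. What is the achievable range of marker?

-9 to 35

Substituting into the marker equation gives marker = 4*diet_score - 13.
Linear in diet_score, so extremes are at the endpoints: diet_score = 1 gives marker = -9; diet_score = 12 gives marker = 35.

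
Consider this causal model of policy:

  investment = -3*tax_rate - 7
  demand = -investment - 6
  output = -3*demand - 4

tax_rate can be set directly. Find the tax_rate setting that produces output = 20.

tax_rate = -3

Substituting into the demand equation gives demand = 3*tax_rate + 1.
output becomes -9*tax_rate - 7.
Solve -9*tax_rate - 7 = 20: tax_rate = (20 + 7) / -9 = -3.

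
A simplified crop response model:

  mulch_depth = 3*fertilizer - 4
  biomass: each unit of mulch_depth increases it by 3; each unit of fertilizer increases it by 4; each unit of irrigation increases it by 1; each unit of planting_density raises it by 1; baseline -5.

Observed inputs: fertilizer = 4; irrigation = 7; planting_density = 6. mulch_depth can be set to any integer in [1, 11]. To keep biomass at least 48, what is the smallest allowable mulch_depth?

Intervening on mulch_depth fixes its value directly, overriding its dependence on fertilizer.
Substituting into the biomass equation gives biomass = 3*mulch_depth + 24.
Require 3*mulch_depth + 24 ≥ 48, so mulch_depth ≥ 8.
The smallest integer in [1, 11] satisfying this is 8.

mulch_depth = 8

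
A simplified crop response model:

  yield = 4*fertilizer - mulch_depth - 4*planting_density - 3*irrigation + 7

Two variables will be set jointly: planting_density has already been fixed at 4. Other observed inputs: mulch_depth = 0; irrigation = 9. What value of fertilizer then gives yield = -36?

fertilizer = 0

With planting_density held at 4:
Substituting into the yield equation gives yield = 4*fertilizer - 36.
Solve 4*fertilizer - 36 = -36: fertilizer = (-36 + 36) / 4 = 0.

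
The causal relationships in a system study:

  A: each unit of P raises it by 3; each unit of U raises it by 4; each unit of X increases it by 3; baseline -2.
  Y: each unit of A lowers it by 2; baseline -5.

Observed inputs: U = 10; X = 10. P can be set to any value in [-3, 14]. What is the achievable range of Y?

Substituting into the A equation gives A = 3*P + 68.
Substituting into the Y equation gives Y = -6*P - 141.
Linear in P, so extremes are at the endpoints: P = -3 gives Y = -123; P = 14 gives Y = -225.

-225 to -123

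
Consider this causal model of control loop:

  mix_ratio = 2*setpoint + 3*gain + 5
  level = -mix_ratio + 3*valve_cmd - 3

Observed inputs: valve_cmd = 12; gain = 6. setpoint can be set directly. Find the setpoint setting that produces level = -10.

Substituting into the mix_ratio equation gives mix_ratio = 2*setpoint + 23.
Substituting into the level equation gives level = -2*setpoint + 10.
Solve -2*setpoint + 10 = -10: setpoint = (-10 - 10) / -2 = 10.

setpoint = 10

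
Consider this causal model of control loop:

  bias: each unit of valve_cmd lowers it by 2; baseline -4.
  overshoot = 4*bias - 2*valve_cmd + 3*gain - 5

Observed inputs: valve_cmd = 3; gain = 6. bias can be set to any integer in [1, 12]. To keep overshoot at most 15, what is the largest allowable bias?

Intervening on bias fixes its value directly, overriding its dependence on valve_cmd.
Substituting into the overshoot equation gives overshoot = 4*bias + 7.
Require 4*bias + 7 ≤ 15, so bias ≤ 2.
The largest integer in [1, 12] satisfying this is 2.

bias = 2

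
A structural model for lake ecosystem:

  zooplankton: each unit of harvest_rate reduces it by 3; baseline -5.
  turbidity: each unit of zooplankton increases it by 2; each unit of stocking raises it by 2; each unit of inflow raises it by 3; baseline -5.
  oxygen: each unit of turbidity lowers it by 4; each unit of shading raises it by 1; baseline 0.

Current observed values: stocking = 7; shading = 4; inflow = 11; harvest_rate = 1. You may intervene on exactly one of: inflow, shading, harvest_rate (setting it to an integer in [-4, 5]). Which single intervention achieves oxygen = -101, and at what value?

Intervening on inflow: oxygen = -12*inflow + 32. Reaching -101 requires inflow = 133/12, not an integer.
Intervening on shading: with other inputs at their observed values, oxygen = shading - 104. Solving for -101 gives shading = 3, within [-4, 5].
Intervening on harvest_rate: oxygen = 24*harvest_rate - 124. Reaching -101 requires harvest_rate = 23/24, not an integer.

set shading = 3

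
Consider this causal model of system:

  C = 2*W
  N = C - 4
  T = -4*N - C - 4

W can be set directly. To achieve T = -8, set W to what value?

Substituting into the N equation gives N = 2*W - 4.
Substituting into the T equation gives T = -10*W + 12.
Solve -10*W + 12 = -8: W = (-8 - 12) / -10 = 2.

W = 2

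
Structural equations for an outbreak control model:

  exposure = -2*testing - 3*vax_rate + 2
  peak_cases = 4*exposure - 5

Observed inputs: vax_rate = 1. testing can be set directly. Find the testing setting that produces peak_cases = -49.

Substituting into the exposure equation gives exposure = -2*testing - 1.
Substituting into the peak_cases equation gives peak_cases = -8*testing - 9.
Solve -8*testing - 9 = -49: testing = (-49 + 9) / -8 = 5.

testing = 5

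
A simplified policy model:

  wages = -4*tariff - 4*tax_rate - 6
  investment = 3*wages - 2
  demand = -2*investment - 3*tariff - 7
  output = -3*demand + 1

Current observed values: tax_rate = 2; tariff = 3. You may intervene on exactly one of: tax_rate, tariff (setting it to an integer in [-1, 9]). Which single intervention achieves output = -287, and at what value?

Intervening on tax_rate: with other inputs at their observed values, output = -72*tax_rate - 287. Solving for -287 gives tax_rate = 0, within [-1, 9].
Intervening on tariff: output = -63*tariff - 242. Reaching -287 requires tariff = 5/7, not an integer.

set tax_rate = 0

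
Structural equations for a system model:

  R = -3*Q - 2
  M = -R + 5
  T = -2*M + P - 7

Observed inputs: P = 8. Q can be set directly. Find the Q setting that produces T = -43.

Substituting into the M equation gives M = 3*Q + 7.
Substituting into the T equation gives T = -6*Q - 13.
Solve -6*Q - 13 = -43: Q = (-43 + 13) / -6 = 5.

Q = 5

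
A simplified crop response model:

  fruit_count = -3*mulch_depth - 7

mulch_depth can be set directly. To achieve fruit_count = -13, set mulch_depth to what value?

mulch_depth = 2

Solve -3*mulch_depth - 7 = -13: mulch_depth = (-13 + 7) / -3 = 2.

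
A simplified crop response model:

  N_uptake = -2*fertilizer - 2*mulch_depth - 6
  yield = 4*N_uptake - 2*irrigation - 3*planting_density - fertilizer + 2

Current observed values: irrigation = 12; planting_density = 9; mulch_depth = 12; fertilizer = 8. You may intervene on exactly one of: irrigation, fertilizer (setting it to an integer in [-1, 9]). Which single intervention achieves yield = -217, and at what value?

set irrigation = 0

Intervening on irrigation: with other inputs at their observed values, yield = -2*irrigation - 217. Solving for -217 gives irrigation = 0, within [-1, 9].
Intervening on fertilizer: yield = -9*fertilizer - 169. Reaching -217 requires fertilizer = 16/3, not an integer.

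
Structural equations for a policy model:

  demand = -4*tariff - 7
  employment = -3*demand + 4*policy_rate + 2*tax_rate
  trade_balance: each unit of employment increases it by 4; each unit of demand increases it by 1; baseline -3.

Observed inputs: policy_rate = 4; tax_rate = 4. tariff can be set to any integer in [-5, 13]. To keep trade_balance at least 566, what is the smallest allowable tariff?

Substituting into the employment equation gives employment = 12*tariff + 45.
Substituting into the trade_balance equation gives trade_balance = 44*tariff + 170.
Require 44*tariff + 170 ≥ 566, so tariff ≥ 9.
The smallest integer in [-5, 13] satisfying this is 9.

tariff = 9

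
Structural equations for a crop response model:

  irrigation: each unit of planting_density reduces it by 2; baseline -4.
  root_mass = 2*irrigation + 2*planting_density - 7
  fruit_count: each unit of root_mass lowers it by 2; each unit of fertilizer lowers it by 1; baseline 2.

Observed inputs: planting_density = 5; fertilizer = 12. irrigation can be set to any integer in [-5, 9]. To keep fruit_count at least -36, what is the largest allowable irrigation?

Intervening on irrigation fixes its value directly, overriding its dependence on planting_density.
Substituting into the root_mass equation gives root_mass = 2*irrigation + 3.
Substituting into the fruit_count equation gives fruit_count = -4*irrigation - 16.
Require -4*irrigation - 16 ≥ -36, so irrigation ≤ 5.
The largest integer in [-5, 9] satisfying this is 5.

irrigation = 5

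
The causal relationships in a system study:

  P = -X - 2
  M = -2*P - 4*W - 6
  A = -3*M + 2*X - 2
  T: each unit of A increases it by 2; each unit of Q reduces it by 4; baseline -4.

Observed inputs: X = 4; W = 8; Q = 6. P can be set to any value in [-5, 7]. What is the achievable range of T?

152 to 296

Intervening on P fixes its value directly, overriding its dependence on X.
Substituting into the M equation gives M = -2*P - 38.
A becomes 6*P + 120.
Substituting into the T equation gives T = 12*P + 212.
Linear in P, so extremes are at the endpoints: P = -5 gives T = 152; P = 7 gives T = 296.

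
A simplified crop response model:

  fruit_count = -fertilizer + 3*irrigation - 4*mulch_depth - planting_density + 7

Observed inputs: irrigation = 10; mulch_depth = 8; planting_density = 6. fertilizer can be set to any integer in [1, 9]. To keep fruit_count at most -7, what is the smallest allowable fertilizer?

Substituting into the fruit_count equation gives fruit_count = -fertilizer - 1.
Require -fertilizer - 1 ≤ -7, so fertilizer ≥ 6.
The smallest integer in [1, 9] satisfying this is 6.

fertilizer = 6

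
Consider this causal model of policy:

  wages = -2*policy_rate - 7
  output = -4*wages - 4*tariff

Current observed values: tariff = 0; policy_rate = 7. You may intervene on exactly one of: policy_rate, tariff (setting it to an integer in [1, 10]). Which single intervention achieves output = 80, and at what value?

set tariff = 1

Intervening on policy_rate: output = 8*policy_rate + 28. Reaching 80 requires policy_rate = 13/2, not an integer.
Intervening on tariff: with other inputs at their observed values, output = -4*tariff + 84. Solving for 80 gives tariff = 1, within [1, 10].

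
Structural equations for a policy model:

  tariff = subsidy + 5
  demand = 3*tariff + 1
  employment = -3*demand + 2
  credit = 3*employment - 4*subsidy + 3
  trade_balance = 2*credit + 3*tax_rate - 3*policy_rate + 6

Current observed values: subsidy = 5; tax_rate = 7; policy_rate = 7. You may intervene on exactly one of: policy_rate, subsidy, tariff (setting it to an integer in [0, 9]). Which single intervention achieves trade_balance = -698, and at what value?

set subsidy = 7

Intervening on policy_rate: trade_balance = -3*policy_rate - 553. Reaching -698 requires policy_rate = 145/3, not an integer.
Intervening on subsidy: with other inputs at their observed values, trade_balance = -62*subsidy - 264. Solving for -698 gives subsidy = 7, within [0, 9].
Intervening on tariff: trade_balance = -54*tariff - 34. Reaching -698 requires tariff = 332/27, not an integer.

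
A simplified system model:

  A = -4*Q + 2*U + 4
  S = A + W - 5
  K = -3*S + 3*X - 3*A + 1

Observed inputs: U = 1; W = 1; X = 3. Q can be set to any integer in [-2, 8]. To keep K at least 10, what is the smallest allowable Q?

Substituting into the A equation gives A = -4*Q + 6.
So S = -4*Q + 2.
Substituting into the K equation gives K = 24*Q - 14.
Require 24*Q - 14 ≥ 10, so Q ≥ 1.
The smallest integer in [-2, 8] satisfying this is 1.

Q = 1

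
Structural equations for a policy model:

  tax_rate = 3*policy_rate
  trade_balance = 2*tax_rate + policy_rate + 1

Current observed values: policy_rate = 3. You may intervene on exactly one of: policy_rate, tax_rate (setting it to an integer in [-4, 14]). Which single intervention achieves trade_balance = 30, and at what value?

Intervening on policy_rate: trade_balance = 7*policy_rate + 1. Reaching 30 requires policy_rate = 29/7, not an integer.
Intervening on tax_rate: with other inputs at their observed values, trade_balance = 2*tax_rate + 4. Solving for 30 gives tax_rate = 13, within [-4, 14].

set tax_rate = 13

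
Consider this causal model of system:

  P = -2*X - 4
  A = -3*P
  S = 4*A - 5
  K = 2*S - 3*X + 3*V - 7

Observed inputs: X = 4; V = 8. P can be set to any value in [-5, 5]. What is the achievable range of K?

-125 to 115

Intervening on P fixes its value directly, overriding its dependence on X.
Substituting into the S equation gives S = -12*P - 5.
Substituting into the K equation gives K = -24*P - 5.
Linear in P, so extremes are at the endpoints: P = -5 gives K = 115; P = 5 gives K = -125.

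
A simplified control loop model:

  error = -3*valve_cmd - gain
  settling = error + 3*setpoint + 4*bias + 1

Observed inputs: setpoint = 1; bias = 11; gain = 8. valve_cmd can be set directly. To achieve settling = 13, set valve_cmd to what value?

valve_cmd = 9

Substituting into the error equation gives error = -3*valve_cmd - 8.
So settling = -3*valve_cmd + 40.
Solve -3*valve_cmd + 40 = 13: valve_cmd = (13 - 40) / -3 = 9.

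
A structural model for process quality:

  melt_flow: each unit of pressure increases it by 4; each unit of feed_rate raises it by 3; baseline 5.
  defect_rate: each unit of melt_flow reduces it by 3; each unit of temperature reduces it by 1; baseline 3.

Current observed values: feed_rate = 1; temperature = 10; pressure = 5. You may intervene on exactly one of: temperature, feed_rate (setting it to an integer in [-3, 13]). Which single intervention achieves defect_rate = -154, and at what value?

set feed_rate = 8

Intervening on temperature: defect_rate = -temperature - 81. Reaching -154 requires temperature = 73, outside [-3, 13].
Intervening on feed_rate: with other inputs at their observed values, defect_rate = -9*feed_rate - 82. Solving for -154 gives feed_rate = 8, within [-3, 13].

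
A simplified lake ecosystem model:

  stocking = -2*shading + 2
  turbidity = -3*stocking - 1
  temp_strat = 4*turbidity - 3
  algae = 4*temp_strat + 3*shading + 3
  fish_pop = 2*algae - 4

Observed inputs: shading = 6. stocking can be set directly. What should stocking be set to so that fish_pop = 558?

Intervening on stocking fixes its value directly, overriding its dependence on shading.
Substituting into the temp_strat equation gives temp_strat = -12*stocking - 7.
So algae = -48*stocking - 7.
Substituting into the fish_pop equation gives fish_pop = -96*stocking - 18.
Solve -96*stocking - 18 = 558: stocking = (558 + 18) / -96 = -6.

stocking = -6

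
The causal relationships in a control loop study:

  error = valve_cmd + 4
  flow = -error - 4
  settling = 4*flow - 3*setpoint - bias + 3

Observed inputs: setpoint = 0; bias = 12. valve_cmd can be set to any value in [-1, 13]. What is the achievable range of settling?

-93 to -37

Substituting into the flow equation gives flow = -valve_cmd - 8.
This gives settling = -4*valve_cmd - 41.
Linear in valve_cmd, so extremes are at the endpoints: valve_cmd = -1 gives settling = -37; valve_cmd = 13 gives settling = -93.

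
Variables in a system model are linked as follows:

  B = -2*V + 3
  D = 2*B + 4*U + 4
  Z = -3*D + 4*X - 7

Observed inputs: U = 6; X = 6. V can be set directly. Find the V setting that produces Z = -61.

Substituting into the D equation gives D = -4*V + 34.
Substituting into the Z equation gives Z = 12*V - 85.
Solve 12*V - 85 = -61: V = (-61 + 85) / 12 = 2.

V = 2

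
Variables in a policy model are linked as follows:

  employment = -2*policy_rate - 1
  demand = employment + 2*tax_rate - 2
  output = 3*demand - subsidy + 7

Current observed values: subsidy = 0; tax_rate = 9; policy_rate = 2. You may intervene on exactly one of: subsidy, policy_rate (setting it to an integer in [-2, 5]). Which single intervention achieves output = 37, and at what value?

set subsidy = 3

Intervening on subsidy: with other inputs at their observed values, output = -subsidy + 40. Solving for 37 gives subsidy = 3, within [-2, 5].
Intervening on policy_rate: output = -6*policy_rate + 52. Reaching 37 requires policy_rate = 5/2, not an integer.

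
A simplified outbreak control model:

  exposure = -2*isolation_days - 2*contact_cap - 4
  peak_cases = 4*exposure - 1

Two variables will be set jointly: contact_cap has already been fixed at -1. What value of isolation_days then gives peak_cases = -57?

isolation_days = 6

With contact_cap held at -1:
Substituting into the exposure equation gives exposure = -2*isolation_days - 2.
Substituting into the peak_cases equation gives peak_cases = -8*isolation_days - 9.
Solve -8*isolation_days - 9 = -57: isolation_days = (-57 + 9) / -8 = 6.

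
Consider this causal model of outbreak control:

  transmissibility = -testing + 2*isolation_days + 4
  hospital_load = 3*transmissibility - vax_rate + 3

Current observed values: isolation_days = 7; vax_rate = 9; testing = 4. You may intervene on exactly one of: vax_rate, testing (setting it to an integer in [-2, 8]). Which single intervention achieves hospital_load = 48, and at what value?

Intervening on vax_rate: hospital_load = -vax_rate + 45. Reaching 48 requires vax_rate = -3, outside [-2, 8].
Intervening on testing: with other inputs at their observed values, hospital_load = -3*testing + 48. Solving for 48 gives testing = 0, within [-2, 8].

set testing = 0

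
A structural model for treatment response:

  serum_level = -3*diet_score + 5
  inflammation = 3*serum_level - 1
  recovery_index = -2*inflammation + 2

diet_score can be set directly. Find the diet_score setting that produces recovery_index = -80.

Substituting into the inflammation equation gives inflammation = -9*diet_score + 14.
Substituting into the recovery_index equation gives recovery_index = 18*diet_score - 26.
Solve 18*diet_score - 26 = -80: diet_score = (-80 + 26) / 18 = -3.

diet_score = -3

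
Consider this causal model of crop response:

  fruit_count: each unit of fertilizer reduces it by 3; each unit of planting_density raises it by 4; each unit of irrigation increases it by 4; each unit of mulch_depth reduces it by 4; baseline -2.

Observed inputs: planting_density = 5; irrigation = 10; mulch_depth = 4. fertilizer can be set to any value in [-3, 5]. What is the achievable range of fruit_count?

27 to 51

Substituting into the fruit_count equation gives fruit_count = -3*fertilizer + 42.
Linear in fertilizer, so extremes are at the endpoints: fertilizer = -3 gives fruit_count = 51; fertilizer = 5 gives fruit_count = 27.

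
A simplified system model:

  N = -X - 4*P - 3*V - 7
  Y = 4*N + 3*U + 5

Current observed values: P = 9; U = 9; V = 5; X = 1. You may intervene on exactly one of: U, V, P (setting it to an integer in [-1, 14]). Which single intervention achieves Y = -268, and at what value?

set P = 13

Intervening on U: Y = 3*U - 231. Reaching -268 requires U = -37/3, not an integer.
Intervening on V: Y = -12*V - 144. Reaching -268 requires V = 31/3, not an integer.
Intervening on P: with other inputs at their observed values, Y = -16*P - 60. Solving for -268 gives P = 13, within [-1, 14].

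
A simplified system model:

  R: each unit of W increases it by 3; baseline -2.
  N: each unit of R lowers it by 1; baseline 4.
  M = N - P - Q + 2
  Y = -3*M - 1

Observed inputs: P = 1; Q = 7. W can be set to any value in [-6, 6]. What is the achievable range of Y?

-55 to 53

Substituting into the N equation gives N = -3*W + 6.
Substituting into the M equation gives M = -3*W.
So Y = 9*W - 1.
Linear in W, so extremes are at the endpoints: W = -6 gives Y = -55; W = 6 gives Y = 53.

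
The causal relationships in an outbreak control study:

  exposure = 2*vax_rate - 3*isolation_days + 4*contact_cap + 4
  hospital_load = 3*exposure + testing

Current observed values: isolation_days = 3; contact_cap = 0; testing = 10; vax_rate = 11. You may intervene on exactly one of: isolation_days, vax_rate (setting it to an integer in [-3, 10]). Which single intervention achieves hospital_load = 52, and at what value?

set isolation_days = 4

Intervening on isolation_days: with other inputs at their observed values, hospital_load = -9*isolation_days + 88. Solving for 52 gives isolation_days = 4, within [-3, 10].
Intervening on vax_rate: hospital_load = 6*vax_rate - 5. Reaching 52 requires vax_rate = 19/2, not an integer.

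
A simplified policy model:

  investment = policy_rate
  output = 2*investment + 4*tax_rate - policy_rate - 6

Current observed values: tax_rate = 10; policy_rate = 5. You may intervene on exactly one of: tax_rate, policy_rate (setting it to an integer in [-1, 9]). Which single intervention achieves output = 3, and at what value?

Intervening on tax_rate: with other inputs at their observed values, output = 4*tax_rate - 1. Solving for 3 gives tax_rate = 1, within [-1, 9].
Intervening on policy_rate: output = policy_rate + 34. Reaching 3 requires policy_rate = -31, outside [-1, 9].

set tax_rate = 1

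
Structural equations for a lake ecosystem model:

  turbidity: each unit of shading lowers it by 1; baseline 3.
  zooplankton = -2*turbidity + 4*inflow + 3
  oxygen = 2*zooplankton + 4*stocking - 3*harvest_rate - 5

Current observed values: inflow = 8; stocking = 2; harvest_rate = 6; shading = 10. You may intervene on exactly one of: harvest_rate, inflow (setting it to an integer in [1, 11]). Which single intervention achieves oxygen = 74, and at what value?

Intervening on harvest_rate: with other inputs at their observed values, oxygen = -3*harvest_rate + 101. Solving for 74 gives harvest_rate = 9, within [1, 11].
Intervening on inflow: oxygen = 8*inflow + 19. Reaching 74 requires inflow = 55/8, not an integer.

set harvest_rate = 9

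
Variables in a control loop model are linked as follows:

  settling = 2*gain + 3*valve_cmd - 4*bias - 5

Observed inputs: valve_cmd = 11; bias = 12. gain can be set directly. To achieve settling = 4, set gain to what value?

Substituting into the settling equation gives settling = 2*gain - 20.
Solve 2*gain - 20 = 4: gain = (4 + 20) / 2 = 12.

gain = 12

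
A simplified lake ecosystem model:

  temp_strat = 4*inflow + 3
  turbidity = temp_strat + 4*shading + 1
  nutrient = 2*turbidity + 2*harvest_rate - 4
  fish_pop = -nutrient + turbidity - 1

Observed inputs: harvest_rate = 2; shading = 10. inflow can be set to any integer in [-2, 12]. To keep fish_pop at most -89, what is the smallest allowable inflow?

Substituting into the turbidity equation gives turbidity = 4*inflow + 44.
Substituting into the nutrient equation gives nutrient = 8*inflow + 88.
fish_pop becomes -4*inflow - 45.
Require -4*inflow - 45 ≤ -89, so inflow ≥ 11.
The smallest integer in [-2, 12] satisfying this is 11.

inflow = 11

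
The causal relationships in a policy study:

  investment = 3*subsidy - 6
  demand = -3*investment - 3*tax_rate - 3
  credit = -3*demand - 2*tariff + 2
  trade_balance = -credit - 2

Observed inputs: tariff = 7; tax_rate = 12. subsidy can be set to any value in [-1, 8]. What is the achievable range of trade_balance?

-269 to -26

Substituting into the demand equation gives demand = -9*subsidy - 21.
So credit = 27*subsidy + 51.
Substituting into the trade_balance equation gives trade_balance = -27*subsidy - 53.
Linear in subsidy, so extremes are at the endpoints: subsidy = -1 gives trade_balance = -26; subsidy = 8 gives trade_balance = -269.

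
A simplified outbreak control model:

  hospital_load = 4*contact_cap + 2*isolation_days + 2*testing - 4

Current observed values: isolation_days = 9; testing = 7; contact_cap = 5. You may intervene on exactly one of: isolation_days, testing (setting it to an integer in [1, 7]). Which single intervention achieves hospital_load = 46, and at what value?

set testing = 6

Intervening on isolation_days: hospital_load = 2*isolation_days + 30. Reaching 46 requires isolation_days = 8, outside [1, 7].
Intervening on testing: with other inputs at their observed values, hospital_load = 2*testing + 34. Solving for 46 gives testing = 6, within [1, 7].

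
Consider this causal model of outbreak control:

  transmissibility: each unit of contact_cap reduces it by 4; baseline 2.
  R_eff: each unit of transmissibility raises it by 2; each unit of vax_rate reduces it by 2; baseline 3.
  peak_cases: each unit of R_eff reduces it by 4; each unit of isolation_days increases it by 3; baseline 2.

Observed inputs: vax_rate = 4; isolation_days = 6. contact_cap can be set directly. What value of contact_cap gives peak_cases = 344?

contact_cap = 10

Substituting into the R_eff equation gives R_eff = -8*contact_cap - 1.
This gives peak_cases = 32*contact_cap + 24.
Solve 32*contact_cap + 24 = 344: contact_cap = (344 - 24) / 32 = 10.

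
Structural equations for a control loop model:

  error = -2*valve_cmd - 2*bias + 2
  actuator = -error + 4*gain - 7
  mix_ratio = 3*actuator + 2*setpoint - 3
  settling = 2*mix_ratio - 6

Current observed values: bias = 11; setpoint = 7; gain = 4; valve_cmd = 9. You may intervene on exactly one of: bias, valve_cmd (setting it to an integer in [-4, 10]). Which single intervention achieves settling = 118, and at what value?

set bias = -4

Intervening on bias: with other inputs at their observed values, settling = 12*bias + 166. Solving for 118 gives bias = -4, within [-4, 10].
Intervening on valve_cmd: settling = 12*valve_cmd + 190. Reaching 118 requires valve_cmd = -6, outside [-4, 10].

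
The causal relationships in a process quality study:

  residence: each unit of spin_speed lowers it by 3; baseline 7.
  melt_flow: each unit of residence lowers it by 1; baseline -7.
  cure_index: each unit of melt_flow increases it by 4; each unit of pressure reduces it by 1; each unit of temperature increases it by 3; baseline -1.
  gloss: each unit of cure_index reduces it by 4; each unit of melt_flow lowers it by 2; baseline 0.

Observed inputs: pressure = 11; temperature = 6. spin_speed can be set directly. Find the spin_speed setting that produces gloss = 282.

spin_speed = -1

Substituting into the melt_flow equation gives melt_flow = 3*spin_speed - 14.
cure_index becomes 12*spin_speed - 50.
Substituting into the gloss equation gives gloss = -54*spin_speed + 228.
Solve -54*spin_speed + 228 = 282: spin_speed = (282 - 228) / -54 = -1.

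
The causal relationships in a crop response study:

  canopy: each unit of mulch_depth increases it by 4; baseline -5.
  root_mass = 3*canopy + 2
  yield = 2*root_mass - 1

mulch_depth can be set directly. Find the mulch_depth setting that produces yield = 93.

Substituting into the root_mass equation gives root_mass = 12*mulch_depth - 13.
So yield = 24*mulch_depth - 27.
Solve 24*mulch_depth - 27 = 93: mulch_depth = (93 + 27) / 24 = 5.

mulch_depth = 5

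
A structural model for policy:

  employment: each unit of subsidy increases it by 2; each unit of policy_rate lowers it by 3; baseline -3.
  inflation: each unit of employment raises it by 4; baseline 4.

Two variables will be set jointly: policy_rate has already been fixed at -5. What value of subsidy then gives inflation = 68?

With policy_rate held at -5:
Substituting into the employment equation gives employment = 2*subsidy + 12.
inflation becomes 8*subsidy + 52.
Solve 8*subsidy + 52 = 68: subsidy = (68 - 52) / 8 = 2.

subsidy = 2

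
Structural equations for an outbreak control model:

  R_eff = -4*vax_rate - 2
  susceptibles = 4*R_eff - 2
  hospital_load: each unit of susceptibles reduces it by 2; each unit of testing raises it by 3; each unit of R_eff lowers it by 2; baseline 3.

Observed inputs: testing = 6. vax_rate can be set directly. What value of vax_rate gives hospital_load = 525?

Substituting into the susceptibles equation gives susceptibles = -16*vax_rate - 10.
hospital_load becomes 40*vax_rate + 45.
Solve 40*vax_rate + 45 = 525: vax_rate = (525 - 45) / 40 = 12.

vax_rate = 12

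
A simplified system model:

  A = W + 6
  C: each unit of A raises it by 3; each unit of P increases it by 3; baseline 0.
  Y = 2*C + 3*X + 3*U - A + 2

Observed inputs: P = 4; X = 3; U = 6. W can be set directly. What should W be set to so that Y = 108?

W = 5

Substituting into the C equation gives C = 3*W + 30.
This gives Y = 5*W + 83.
Solve 5*W + 83 = 108: W = (108 - 83) / 5 = 5.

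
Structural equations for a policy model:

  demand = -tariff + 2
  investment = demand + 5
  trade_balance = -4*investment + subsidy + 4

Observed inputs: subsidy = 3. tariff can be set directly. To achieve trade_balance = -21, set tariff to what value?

tariff = 0

Substituting into the investment equation gives investment = -tariff + 7.
Substituting into the trade_balance equation gives trade_balance = 4*tariff - 21.
Solve 4*tariff - 21 = -21: tariff = (-21 + 21) / 4 = 0.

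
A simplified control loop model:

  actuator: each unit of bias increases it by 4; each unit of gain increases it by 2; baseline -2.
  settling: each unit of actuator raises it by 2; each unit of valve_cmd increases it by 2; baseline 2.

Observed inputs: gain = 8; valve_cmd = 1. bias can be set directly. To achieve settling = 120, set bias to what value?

bias = 11

Substituting into the actuator equation gives actuator = 4*bias + 14.
Substituting into the settling equation gives settling = 8*bias + 32.
Solve 8*bias + 32 = 120: bias = (120 - 32) / 8 = 11.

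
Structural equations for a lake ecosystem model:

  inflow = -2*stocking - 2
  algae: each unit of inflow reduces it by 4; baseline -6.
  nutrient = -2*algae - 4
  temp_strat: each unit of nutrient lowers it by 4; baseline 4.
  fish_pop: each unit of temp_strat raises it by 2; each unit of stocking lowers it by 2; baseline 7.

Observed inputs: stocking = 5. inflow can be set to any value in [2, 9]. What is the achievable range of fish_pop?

Intervening on inflow fixes its value directly, overriding its dependence on stocking.
Substituting into the nutrient equation gives nutrient = 8*inflow + 8.
Substituting into the temp_strat equation gives temp_strat = -32*inflow - 28.
Substituting into the fish_pop equation gives fish_pop = -64*inflow - 59.
Linear in inflow, so extremes are at the endpoints: inflow = 2 gives fish_pop = -187; inflow = 9 gives fish_pop = -635.

-635 to -187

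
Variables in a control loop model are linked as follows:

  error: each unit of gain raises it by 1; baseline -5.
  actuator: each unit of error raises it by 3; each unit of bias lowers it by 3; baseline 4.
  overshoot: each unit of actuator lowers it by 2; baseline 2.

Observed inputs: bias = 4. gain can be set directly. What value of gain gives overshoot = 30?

Substituting into the actuator equation gives actuator = 3*gain - 23.
Substituting into the overshoot equation gives overshoot = -6*gain + 48.
Solve -6*gain + 48 = 30: gain = (30 - 48) / -6 = 3.

gain = 3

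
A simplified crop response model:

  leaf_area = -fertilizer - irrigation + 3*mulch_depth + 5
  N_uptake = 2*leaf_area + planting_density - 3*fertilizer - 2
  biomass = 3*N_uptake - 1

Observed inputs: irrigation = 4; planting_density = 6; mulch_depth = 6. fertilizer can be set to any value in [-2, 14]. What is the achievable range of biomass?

Substituting into the leaf_area equation gives leaf_area = -fertilizer + 19.
Substituting into the N_uptake equation gives N_uptake = -5*fertilizer + 42.
This gives biomass = -15*fertilizer + 125.
Linear in fertilizer, so extremes are at the endpoints: fertilizer = -2 gives biomass = 155; fertilizer = 14 gives biomass = -85.

-85 to 155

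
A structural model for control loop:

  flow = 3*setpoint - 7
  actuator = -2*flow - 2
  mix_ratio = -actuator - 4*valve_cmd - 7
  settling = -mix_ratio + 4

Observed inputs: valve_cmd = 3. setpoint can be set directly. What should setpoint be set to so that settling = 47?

Substituting into the actuator equation gives actuator = -6*setpoint + 12.
mix_ratio becomes 6*setpoint - 31.
settling becomes -6*setpoint + 35.
Solve -6*setpoint + 35 = 47: setpoint = (47 - 35) / -6 = -2.

setpoint = -2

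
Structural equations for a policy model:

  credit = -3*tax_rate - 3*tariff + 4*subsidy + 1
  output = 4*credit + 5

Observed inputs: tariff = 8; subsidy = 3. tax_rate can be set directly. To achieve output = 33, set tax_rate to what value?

tax_rate = -6

Substituting into the credit equation gives credit = -3*tax_rate - 11.
Substituting into the output equation gives output = -12*tax_rate - 39.
Solve -12*tax_rate - 39 = 33: tax_rate = (33 + 39) / -12 = -6.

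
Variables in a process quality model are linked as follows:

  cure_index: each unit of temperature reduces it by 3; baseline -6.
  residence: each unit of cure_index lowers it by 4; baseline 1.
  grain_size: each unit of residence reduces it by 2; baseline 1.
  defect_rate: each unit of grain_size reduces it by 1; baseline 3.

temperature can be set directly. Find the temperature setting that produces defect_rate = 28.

temperature = -1

Substituting into the residence equation gives residence = 12*temperature + 25.
This gives grain_size = -24*temperature - 49.
Substituting into the defect_rate equation gives defect_rate = 24*temperature + 52.
Solve 24*temperature + 52 = 28: temperature = (28 - 52) / 24 = -1.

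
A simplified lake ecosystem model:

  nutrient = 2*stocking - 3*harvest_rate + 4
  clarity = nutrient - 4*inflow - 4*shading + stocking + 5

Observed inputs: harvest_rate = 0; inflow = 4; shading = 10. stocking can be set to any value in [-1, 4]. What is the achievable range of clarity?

Substituting into the nutrient equation gives nutrient = 2*stocking + 4.
Substituting into the clarity equation gives clarity = 3*stocking - 47.
Linear in stocking, so extremes are at the endpoints: stocking = -1 gives clarity = -50; stocking = 4 gives clarity = -35.

-50 to -35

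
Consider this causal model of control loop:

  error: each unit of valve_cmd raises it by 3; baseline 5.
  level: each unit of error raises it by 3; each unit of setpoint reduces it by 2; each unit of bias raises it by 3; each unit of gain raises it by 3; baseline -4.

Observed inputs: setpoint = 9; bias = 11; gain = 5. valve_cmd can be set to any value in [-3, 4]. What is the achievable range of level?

14 to 77

Substituting into the level equation gives level = 9*valve_cmd + 41.
Linear in valve_cmd, so extremes are at the endpoints: valve_cmd = -3 gives level = 14; valve_cmd = 4 gives level = 77.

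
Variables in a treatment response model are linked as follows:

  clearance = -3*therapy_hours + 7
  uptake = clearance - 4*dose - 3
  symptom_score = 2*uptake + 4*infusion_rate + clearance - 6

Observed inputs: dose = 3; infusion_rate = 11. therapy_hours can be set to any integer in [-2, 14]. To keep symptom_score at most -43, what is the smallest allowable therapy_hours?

therapy_hours = 8

Substituting into the uptake equation gives uptake = -3*therapy_hours - 8.
Substituting into the symptom_score equation gives symptom_score = -9*therapy_hours + 29.
Require -9*therapy_hours + 29 ≤ -43, so therapy_hours ≥ 8.
The smallest integer in [-2, 14] satisfying this is 8.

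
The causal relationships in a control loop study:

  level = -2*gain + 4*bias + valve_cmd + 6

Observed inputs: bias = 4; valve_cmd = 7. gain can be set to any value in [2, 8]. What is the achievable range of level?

13 to 25

Substituting into the level equation gives level = -2*gain + 29.
Linear in gain, so extremes are at the endpoints: gain = 2 gives level = 25; gain = 8 gives level = 13.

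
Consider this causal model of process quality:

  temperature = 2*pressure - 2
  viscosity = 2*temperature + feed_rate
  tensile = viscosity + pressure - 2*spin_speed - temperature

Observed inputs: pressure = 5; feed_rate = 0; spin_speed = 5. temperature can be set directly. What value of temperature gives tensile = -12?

temperature = -7

Intervening on temperature fixes its value directly, overriding its dependence on pressure.
Substituting into the viscosity equation gives viscosity = 2*temperature.
Substituting into the tensile equation gives tensile = temperature - 5.
Solve temperature - 5 = -12: temperature = (-12 + 5) / 1 = -7.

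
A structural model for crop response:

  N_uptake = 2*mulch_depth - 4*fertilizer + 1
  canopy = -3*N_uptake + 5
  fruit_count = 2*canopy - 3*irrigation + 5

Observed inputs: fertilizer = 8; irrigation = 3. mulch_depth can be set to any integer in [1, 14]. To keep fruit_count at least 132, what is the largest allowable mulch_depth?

Substituting into the N_uptake equation gives N_uptake = 2*mulch_depth - 31.
So canopy = -6*mulch_depth + 98.
Substituting into the fruit_count equation gives fruit_count = -12*mulch_depth + 192.
Require -12*mulch_depth + 192 ≥ 132, so mulch_depth ≤ 5.
The largest integer in [1, 14] satisfying this is 5.

mulch_depth = 5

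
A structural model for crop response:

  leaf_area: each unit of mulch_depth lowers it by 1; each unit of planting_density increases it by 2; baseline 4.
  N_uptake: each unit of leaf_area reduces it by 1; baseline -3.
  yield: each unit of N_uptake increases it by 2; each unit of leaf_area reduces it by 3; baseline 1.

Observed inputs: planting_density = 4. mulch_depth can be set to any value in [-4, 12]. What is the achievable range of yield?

Substituting into the leaf_area equation gives leaf_area = -mulch_depth + 12.
So N_uptake = mulch_depth - 15.
So yield = 5*mulch_depth - 65.
Linear in mulch_depth, so extremes are at the endpoints: mulch_depth = -4 gives yield = -85; mulch_depth = 12 gives yield = -5.

-85 to -5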